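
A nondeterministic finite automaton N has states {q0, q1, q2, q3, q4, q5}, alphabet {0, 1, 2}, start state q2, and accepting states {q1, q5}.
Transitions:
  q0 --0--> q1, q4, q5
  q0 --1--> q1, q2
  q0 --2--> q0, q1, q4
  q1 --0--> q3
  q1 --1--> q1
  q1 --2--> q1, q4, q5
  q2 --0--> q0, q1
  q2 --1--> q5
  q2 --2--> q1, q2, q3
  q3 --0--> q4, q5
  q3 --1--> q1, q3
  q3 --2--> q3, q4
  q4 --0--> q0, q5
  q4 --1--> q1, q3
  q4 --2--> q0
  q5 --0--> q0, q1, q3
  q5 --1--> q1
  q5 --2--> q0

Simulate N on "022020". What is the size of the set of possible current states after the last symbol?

Start: {q2}
read 0: {q0, q1}
read 2: {q0, q1, q4, q5}
read 2: {q0, q1, q4, q5}
read 0: {q0, q1, q3, q4, q5}
read 2: {q0, q1, q3, q4, q5}
read 0: {q0, q1, q3, q4, q5}
Final reachable set {q0, q1, q3, q4, q5} has 5 states.

5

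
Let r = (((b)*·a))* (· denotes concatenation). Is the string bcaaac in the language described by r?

bcaaac cannot be split into zero or more pieces each matching ((b)*·a).

no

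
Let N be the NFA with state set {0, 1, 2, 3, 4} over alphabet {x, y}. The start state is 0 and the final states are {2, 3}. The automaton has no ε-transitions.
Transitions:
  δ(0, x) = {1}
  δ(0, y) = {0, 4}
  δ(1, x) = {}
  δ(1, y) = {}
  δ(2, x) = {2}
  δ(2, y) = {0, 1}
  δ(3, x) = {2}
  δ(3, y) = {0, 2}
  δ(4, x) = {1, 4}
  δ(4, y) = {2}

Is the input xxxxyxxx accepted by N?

Start: {0}
read x: {1}
read x: {}
The reachable set is empty and stays empty for the remaining 6 symbols.
Reachable ∩ accepting = {} — empty.

rejected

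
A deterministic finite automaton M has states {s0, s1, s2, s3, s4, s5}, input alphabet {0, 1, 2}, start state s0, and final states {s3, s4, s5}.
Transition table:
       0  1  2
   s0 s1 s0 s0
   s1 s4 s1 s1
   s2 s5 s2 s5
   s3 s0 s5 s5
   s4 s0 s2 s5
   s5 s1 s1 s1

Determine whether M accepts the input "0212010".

s0 --0--> s1
s1 --2--> s1
s1 --1--> s1
s1 --2--> s1
s1 --0--> s4
s4 --1--> s2
s2 --0--> s5
End in state s5, which is an accepting state.

accepted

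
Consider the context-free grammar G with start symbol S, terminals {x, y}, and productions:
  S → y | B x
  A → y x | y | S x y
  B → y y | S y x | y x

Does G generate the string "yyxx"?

yes

S ⇒ Bx ⇒ Syxx ⇒ yyxx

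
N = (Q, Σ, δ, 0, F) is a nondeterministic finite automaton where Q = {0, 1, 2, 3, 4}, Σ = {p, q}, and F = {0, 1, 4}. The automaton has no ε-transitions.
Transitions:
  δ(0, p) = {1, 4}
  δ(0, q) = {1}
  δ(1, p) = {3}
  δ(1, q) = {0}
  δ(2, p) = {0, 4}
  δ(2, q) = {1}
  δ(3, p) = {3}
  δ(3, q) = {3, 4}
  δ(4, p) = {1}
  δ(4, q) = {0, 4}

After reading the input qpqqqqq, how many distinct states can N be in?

4

Start: {0}
read q: {1}
read p: {3}
read q: {3, 4}
read q: {0, 3, 4}
read q: {0, 1, 3, 4}
read q: {0, 1, 3, 4}
read q: {0, 1, 3, 4}
Final reachable set {0, 1, 3, 4} has 4 states.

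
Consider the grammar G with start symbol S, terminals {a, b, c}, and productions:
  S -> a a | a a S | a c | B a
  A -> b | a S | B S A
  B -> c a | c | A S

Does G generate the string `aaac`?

S ⇒ aaS ⇒ aaac

yes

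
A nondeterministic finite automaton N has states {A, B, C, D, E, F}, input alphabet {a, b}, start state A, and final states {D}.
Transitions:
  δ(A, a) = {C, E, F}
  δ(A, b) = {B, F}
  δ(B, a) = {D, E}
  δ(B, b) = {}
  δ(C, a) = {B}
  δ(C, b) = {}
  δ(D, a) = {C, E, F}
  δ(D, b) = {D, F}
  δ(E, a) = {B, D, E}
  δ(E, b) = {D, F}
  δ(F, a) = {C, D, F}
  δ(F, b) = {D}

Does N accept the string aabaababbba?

accepted

Start: {A}
read a: {C, E, F}
read a: {B, C, D, E, F}
read b: {D, F}
read a: {C, D, E, F}
read a: {B, C, D, E, F}
read b: {D, F}
read a: {C, D, E, F}
read b: {D, F}
read b: {D, F}
read b: {D, F}
read a: {C, D, E, F}
Reachable ∩ accepting = {D} — nonempty.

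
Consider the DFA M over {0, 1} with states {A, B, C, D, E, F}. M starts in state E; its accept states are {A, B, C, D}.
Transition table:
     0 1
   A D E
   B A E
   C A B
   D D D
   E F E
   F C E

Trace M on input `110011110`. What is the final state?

F

E --1--> E
E --1--> E
E --0--> F
F --0--> C
C --1--> B
B --1--> E
E --1--> E
E --1--> E
E --0--> F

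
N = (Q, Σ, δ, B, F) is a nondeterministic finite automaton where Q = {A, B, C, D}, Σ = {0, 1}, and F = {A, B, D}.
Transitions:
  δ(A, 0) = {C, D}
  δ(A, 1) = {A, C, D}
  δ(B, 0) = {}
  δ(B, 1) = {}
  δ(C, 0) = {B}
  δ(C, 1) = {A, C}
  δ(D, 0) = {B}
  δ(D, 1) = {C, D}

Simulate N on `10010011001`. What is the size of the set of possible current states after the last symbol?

Start: {B}
read 1: {}
The reachable set is empty and stays empty for the remaining 10 symbols.
Final reachable set {} has 0 states.

0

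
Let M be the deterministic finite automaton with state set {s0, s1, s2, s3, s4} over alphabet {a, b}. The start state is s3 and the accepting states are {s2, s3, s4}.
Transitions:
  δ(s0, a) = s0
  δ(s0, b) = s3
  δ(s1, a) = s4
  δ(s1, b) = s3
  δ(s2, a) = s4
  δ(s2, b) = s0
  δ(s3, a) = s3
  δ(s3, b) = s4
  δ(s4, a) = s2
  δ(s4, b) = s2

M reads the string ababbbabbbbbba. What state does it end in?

s3

s3 --a--> s3
s3 --b--> s4
s4 --a--> s2
s2 --b--> s0
s0 --b--> s3
s3 --b--> s4
s4 --a--> s2
s2 --b--> s0
s0 --b--> s3
s3 --b--> s4
s4 --b--> s2
s2 --b--> s0
s0 --b--> s3
s3 --a--> s3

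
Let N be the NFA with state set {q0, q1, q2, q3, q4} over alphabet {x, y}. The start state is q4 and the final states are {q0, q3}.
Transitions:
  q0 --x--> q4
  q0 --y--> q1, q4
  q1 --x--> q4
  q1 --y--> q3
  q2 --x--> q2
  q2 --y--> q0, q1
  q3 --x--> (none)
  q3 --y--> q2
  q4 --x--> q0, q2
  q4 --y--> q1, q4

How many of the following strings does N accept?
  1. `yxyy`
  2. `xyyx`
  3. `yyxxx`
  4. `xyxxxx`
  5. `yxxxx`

5

`yxyy`: accepted
`xyyx`: accepted
`yyxxx`: accepted
`xyxxxx`: accepted
`yxxxx`: accepted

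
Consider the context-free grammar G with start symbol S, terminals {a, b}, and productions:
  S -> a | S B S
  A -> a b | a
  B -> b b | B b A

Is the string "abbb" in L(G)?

no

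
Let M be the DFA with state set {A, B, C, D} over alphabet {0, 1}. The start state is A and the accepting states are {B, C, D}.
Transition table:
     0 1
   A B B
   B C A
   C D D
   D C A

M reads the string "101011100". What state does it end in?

D

A --1--> B
B --0--> C
C --1--> D
D --0--> C
C --1--> D
D --1--> A
A --1--> B
B --0--> C
C --0--> D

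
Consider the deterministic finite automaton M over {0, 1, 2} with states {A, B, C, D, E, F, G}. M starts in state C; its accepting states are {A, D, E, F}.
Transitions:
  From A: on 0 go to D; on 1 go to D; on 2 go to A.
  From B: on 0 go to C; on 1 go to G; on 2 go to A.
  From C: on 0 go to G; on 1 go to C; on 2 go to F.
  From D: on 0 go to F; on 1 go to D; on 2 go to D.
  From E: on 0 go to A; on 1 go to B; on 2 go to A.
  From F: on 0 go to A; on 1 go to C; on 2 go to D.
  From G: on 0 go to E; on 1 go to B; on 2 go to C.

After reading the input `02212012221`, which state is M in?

C --0--> G
G --2--> C
C --2--> F
F --1--> C
C --2--> F
F --0--> A
A --1--> D
D --2--> D
D --2--> D
D --2--> D
D --1--> D

D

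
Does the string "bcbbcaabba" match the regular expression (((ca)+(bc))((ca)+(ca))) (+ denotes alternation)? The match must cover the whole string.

No split of bcbbcaabba into u·v has ((ca)+(bc)) matching u and ((ca)+(ca)) matching v.

no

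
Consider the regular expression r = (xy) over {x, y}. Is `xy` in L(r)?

yes

Split as x·y: x matches x and y matches y.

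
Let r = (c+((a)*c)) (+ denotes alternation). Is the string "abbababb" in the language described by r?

Neither c nor ((a)*c) matches abbababb.

no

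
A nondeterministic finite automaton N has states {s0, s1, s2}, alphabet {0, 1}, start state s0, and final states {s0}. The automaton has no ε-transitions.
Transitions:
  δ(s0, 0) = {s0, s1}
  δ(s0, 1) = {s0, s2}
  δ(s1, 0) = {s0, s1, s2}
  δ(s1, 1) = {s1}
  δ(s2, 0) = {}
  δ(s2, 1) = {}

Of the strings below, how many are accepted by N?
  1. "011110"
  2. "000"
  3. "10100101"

3

"011110": accepted
"000": accepted
"10100101": accepted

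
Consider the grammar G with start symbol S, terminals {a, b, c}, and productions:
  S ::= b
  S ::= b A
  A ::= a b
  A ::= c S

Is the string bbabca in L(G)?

no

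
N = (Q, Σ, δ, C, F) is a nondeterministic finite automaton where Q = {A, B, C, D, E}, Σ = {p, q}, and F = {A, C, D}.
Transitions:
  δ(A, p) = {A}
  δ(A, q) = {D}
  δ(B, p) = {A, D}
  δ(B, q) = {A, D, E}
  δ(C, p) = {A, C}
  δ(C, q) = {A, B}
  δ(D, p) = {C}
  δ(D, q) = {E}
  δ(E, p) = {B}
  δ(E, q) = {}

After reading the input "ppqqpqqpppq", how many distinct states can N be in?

3

Start: {C}
read p: {A, C}
read p: {A, C}
read q: {A, B, D}
read q: {A, D, E}
read p: {A, B, C}
read q: {A, B, D, E}
read q: {A, D, E}
read p: {A, B, C}
read p: {A, C, D}
read p: {A, C}
read q: {A, B, D}
Final reachable set {A, B, D} has 3 states.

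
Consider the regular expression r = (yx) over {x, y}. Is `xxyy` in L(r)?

no

No split of xxyy into u·v has y matching u and x matching v.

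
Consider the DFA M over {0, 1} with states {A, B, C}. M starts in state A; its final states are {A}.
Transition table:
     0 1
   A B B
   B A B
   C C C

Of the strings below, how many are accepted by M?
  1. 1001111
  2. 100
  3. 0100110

1001111: rejected
100: rejected
0100110: accepted

1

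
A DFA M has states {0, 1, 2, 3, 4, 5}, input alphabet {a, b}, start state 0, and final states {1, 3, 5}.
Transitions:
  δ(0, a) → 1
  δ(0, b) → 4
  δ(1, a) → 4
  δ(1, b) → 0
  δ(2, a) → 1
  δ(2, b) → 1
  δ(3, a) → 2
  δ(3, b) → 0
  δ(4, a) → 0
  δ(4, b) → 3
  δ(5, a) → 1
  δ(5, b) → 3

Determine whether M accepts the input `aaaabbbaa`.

accepted

0 --a--> 1
1 --a--> 4
4 --a--> 0
0 --a--> 1
1 --b--> 0
0 --b--> 4
4 --b--> 3
3 --a--> 2
2 --a--> 1
End in state 1, which is an accepting state.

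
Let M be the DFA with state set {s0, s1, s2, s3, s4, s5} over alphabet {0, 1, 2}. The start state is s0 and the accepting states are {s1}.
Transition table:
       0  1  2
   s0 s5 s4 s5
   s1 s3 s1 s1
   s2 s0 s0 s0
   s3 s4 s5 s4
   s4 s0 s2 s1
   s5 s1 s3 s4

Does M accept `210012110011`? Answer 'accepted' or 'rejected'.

rejected

s0 --2--> s5
s5 --1--> s3
s3 --0--> s4
s4 --0--> s0
s0 --1--> s4
s4 --2--> s1
s1 --1--> s1
s1 --1--> s1
s1 --0--> s3
s3 --0--> s4
s4 --1--> s2
s2 --1--> s0
End in state s0, which is not an accepting state.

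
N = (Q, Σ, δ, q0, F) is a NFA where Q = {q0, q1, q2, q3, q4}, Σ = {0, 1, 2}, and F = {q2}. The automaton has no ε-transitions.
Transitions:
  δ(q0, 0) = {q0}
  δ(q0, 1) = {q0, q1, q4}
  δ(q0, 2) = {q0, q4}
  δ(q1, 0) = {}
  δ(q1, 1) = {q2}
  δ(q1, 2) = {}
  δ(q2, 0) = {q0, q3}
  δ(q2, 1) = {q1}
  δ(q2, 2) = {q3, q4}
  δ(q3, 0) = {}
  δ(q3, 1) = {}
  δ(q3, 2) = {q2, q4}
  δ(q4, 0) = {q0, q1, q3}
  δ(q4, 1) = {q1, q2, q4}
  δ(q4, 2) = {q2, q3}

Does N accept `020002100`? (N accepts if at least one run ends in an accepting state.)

Start: {q0}
read 0: {q0}
read 2: {q0, q4}
read 0: {q0, q1, q3}
read 0: {q0}
read 0: {q0}
read 2: {q0, q4}
read 1: {q0, q1, q2, q4}
read 0: {q0, q1, q3}
read 0: {q0}
Reachable ∩ accepting = {} — empty.

rejected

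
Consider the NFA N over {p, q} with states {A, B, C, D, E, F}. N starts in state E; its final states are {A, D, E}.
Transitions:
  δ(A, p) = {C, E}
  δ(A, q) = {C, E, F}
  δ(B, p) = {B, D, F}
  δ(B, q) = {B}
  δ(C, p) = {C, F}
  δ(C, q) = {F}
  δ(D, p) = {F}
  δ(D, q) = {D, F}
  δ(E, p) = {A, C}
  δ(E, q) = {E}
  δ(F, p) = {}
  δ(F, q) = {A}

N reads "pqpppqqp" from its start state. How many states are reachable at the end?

4

Start: {E}
read p: {A, C}
read q: {C, E, F}
read p: {A, C, F}
read p: {C, E, F}
read p: {A, C, F}
read q: {A, C, E, F}
read q: {A, C, E, F}
read p: {A, C, E, F}
Final reachable set {A, C, E, F} has 4 states.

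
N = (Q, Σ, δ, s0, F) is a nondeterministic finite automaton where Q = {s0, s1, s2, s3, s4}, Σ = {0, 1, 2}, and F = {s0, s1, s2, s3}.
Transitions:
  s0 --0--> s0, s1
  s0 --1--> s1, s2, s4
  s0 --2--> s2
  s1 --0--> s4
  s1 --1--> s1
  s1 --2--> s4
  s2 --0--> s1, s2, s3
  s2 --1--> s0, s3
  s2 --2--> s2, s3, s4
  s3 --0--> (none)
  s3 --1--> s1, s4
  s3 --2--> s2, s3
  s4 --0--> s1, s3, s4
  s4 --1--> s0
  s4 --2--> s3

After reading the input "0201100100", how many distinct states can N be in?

Start: {s0}
read 0: {s0, s1}
read 2: {s2, s4}
read 0: {s1, s2, s3, s4}
read 1: {s0, s1, s3, s4}
read 1: {s0, s1, s2, s4}
read 0: {s0, s1, s2, s3, s4}
read 0: {s0, s1, s2, s3, s4}
read 1: {s0, s1, s2, s3, s4}
read 0: {s0, s1, s2, s3, s4}
read 0: {s0, s1, s2, s3, s4}
Final reachable set {s0, s1, s2, s3, s4} has 5 states.

5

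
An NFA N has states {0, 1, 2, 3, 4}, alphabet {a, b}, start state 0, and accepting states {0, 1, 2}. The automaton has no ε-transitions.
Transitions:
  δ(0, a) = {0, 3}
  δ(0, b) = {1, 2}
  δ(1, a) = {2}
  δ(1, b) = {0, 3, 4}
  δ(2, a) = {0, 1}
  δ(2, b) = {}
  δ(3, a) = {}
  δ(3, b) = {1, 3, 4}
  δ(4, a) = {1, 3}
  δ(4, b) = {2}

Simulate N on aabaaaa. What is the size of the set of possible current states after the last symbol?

4

Start: {0}
read a: {0, 3}
read a: {0, 3}
read b: {1, 2, 3, 4}
read a: {0, 1, 2, 3}
read a: {0, 1, 2, 3}
read a: {0, 1, 2, 3}
read a: {0, 1, 2, 3}
Final reachable set {0, 1, 2, 3} has 4 states.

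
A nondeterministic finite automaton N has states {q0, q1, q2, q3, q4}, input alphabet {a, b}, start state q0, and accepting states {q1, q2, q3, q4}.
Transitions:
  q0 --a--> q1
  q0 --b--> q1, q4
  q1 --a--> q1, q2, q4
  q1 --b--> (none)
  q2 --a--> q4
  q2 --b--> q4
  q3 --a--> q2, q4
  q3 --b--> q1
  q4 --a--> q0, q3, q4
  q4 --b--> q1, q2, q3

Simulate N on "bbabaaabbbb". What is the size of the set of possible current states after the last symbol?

4

Start: {q0}
read b: {q1, q4}
read b: {q1, q2, q3}
read a: {q1, q2, q4}
read b: {q1, q2, q3, q4}
read a: {q0, q1, q2, q3, q4}
read a: {q0, q1, q2, q3, q4}
read a: {q0, q1, q2, q3, q4}
read b: {q1, q2, q3, q4}
read b: {q1, q2, q3, q4}
read b: {q1, q2, q3, q4}
read b: {q1, q2, q3, q4}
Final reachable set {q1, q2, q3, q4} has 4 states.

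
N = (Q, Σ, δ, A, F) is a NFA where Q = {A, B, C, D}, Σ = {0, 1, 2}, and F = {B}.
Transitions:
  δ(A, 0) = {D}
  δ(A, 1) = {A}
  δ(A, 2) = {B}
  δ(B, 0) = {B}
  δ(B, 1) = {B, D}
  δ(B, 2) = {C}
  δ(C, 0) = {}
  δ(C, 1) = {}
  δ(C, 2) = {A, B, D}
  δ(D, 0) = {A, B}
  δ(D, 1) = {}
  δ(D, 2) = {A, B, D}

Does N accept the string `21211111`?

Start: {A}
read 2: {B}
read 1: {B, D}
read 2: {A, B, C, D}
read 1: {A, B, D}
read 1: {A, B, D}
read 1: {A, B, D}
read 1: {A, B, D}
read 1: {A, B, D}
Reachable ∩ accepting = {B} — nonempty.

accepted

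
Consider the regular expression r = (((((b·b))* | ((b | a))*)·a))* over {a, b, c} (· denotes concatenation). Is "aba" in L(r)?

Split into 2 pieces a · ba; each matches ((((b·b))*|((b|a))*)·a).

yes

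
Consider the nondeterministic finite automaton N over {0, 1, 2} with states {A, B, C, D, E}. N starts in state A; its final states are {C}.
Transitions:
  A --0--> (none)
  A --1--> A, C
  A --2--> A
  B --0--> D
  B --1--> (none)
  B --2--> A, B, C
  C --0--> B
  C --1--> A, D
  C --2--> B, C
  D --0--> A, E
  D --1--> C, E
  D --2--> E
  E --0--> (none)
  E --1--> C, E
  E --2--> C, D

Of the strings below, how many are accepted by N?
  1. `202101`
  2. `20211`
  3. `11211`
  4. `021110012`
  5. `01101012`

`202101`: rejected
`20211`: rejected
`11211`: accepted
`021110012`: rejected
`01101012`: rejected

1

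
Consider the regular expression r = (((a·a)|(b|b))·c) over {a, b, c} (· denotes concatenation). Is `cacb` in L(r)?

no

No split of cacb into u·v has ((a·a)|(b|b)) matching u and c matching v.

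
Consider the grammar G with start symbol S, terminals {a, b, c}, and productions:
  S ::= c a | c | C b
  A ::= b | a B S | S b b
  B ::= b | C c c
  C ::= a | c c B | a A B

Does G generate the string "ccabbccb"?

yes

S ⇒ Cb ⇒ ccBb ⇒ ccCccb ⇒ ccaABccb ⇒ ccabBccb ⇒ ccabbccb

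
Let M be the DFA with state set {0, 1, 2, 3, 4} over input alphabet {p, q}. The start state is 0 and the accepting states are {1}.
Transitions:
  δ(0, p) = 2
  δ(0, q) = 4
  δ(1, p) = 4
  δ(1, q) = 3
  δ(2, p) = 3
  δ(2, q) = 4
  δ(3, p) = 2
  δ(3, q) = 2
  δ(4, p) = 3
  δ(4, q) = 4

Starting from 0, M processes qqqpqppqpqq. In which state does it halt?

4

0 --q--> 4
4 --q--> 4
4 --q--> 4
4 --p--> 3
3 --q--> 2
2 --p--> 3
3 --p--> 2
2 --q--> 4
4 --p--> 3
3 --q--> 2
2 --q--> 4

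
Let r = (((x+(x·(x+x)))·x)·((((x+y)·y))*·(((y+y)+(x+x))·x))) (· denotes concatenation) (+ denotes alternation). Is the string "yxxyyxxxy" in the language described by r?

No split of yxxyyxxxy into u·v has ((x+(x·(x+x)))·x) matching u and ((((x+y)·y))*·(((y+y)+(x+x))·x)) matching v.

no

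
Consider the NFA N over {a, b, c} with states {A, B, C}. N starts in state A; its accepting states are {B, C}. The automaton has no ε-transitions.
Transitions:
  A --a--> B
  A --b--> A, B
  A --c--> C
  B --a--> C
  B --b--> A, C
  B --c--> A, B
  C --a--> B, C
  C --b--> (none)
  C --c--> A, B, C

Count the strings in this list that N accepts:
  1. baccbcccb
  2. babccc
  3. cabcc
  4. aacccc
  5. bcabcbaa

5

baccbcccb: accepted
babccc: accepted
cabcc: accepted
aacccc: accepted
bcabcbaa: accepted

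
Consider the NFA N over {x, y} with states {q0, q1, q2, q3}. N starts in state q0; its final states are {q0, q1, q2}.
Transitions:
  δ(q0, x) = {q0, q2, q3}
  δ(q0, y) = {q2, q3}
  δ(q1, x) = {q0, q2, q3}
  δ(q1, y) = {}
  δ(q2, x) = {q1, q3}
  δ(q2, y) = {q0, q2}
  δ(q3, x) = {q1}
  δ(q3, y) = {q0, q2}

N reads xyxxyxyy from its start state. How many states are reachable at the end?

3

Start: {q0}
read x: {q0, q2, q3}
read y: {q0, q2, q3}
read x: {q0, q1, q2, q3}
read x: {q0, q1, q2, q3}
read y: {q0, q2, q3}
read x: {q0, q1, q2, q3}
read y: {q0, q2, q3}
read y: {q0, q2, q3}
Final reachable set {q0, q2, q3} has 3 states.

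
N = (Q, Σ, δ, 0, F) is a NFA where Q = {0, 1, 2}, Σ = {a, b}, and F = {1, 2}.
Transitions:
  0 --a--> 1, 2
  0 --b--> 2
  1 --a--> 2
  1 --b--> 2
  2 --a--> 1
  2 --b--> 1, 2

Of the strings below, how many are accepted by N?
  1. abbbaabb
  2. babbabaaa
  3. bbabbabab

3

abbbaabb: accepted
babbabaaa: accepted
bbabbabab: accepted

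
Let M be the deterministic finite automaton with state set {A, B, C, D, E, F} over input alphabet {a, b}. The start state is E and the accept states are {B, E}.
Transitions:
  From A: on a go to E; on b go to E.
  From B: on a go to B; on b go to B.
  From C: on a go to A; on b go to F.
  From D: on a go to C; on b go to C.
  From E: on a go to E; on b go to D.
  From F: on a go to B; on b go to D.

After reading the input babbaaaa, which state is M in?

E

E --b--> D
D --a--> C
C --b--> F
F --b--> D
D --a--> C
C --a--> A
A --a--> E
E --a--> E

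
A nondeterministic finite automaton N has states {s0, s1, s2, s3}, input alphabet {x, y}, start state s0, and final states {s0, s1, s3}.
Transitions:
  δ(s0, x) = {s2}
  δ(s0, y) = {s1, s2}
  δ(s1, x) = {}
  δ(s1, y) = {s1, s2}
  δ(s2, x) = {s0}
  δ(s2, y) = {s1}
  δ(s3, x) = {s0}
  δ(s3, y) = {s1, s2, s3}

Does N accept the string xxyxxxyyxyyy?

Start: {s0}
read x: {s2}
read x: {s0}
read y: {s1, s2}
read x: {s0}
read x: {s2}
read x: {s0}
read y: {s1, s2}
read y: {s1, s2}
read x: {s0}
read y: {s1, s2}
read y: {s1, s2}
read y: {s1, s2}
Reachable ∩ accepting = {s1} — nonempty.

accepted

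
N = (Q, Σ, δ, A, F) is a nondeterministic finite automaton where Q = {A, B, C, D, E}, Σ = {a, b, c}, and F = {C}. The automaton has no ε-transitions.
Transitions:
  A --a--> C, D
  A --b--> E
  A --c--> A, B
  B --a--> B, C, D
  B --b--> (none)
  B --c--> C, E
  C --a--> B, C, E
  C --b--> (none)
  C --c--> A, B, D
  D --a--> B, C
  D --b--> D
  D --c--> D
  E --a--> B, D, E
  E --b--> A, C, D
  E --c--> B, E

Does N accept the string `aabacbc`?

Start: {A}
read a: {C, D}
read a: {B, C, E}
read b: {A, C, D}
read a: {B, C, D, E}
read c: {A, B, C, D, E}
read b: {A, C, D, E}
read c: {A, B, D, E}
Reachable ∩ accepting = {} — empty.

rejected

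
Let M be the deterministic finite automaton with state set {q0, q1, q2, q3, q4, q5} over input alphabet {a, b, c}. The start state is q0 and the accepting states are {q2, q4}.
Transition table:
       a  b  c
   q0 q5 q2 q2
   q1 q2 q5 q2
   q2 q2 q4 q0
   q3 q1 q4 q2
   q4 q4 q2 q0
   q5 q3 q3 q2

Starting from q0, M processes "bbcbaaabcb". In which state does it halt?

q0 --b--> q2
q2 --b--> q4
q4 --c--> q0
q0 --b--> q2
q2 --a--> q2
q2 --a--> q2
q2 --a--> q2
q2 --b--> q4
q4 --c--> q0
q0 --b--> q2

q2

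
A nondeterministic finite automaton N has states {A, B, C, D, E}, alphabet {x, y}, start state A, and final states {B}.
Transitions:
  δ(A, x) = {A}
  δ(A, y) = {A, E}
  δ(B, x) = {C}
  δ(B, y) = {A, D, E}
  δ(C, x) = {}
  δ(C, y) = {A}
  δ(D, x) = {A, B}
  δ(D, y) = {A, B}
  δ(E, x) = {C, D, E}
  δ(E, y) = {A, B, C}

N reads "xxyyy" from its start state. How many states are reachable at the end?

5

Start: {A}
read x: {A}
read x: {A}
read y: {A, E}
read y: {A, B, C, E}
read y: {A, B, C, D, E}
Final reachable set {A, B, C, D, E} has 5 states.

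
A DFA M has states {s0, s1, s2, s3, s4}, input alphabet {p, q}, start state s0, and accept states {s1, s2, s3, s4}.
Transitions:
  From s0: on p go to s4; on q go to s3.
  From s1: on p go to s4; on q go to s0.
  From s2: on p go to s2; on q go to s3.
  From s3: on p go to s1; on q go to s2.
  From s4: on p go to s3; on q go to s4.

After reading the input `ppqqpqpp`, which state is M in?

s3

s0 --p--> s4
s4 --p--> s3
s3 --q--> s2
s2 --q--> s3
s3 --p--> s1
s1 --q--> s0
s0 --p--> s4
s4 --p--> s3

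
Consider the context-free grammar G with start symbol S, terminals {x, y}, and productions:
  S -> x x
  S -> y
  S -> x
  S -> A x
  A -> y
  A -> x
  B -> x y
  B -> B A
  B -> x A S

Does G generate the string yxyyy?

no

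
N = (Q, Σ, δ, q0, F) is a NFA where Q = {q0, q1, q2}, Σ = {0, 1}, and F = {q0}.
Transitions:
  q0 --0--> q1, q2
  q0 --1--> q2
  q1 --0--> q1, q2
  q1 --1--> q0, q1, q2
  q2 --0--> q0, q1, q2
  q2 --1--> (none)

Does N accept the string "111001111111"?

rejected

Start: {q0}
read 1: {q2}
read 1: {}
The reachable set is empty and stays empty for the remaining 10 symbols.
Reachable ∩ accepting = {} — empty.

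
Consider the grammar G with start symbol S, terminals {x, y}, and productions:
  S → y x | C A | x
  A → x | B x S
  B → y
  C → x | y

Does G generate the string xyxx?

S ⇒ CA ⇒ xA ⇒ xBxS ⇒ xyxS ⇒ xyxx

yes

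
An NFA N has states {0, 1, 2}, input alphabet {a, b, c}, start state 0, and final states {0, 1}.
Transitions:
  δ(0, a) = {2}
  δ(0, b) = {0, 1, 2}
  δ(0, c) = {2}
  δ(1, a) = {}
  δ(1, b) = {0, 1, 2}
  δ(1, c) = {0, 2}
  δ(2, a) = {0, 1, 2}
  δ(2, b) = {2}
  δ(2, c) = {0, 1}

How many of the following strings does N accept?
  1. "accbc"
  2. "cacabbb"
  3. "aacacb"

3

"accbc": accepted
"cacabbb": accepted
"aacacb": accepted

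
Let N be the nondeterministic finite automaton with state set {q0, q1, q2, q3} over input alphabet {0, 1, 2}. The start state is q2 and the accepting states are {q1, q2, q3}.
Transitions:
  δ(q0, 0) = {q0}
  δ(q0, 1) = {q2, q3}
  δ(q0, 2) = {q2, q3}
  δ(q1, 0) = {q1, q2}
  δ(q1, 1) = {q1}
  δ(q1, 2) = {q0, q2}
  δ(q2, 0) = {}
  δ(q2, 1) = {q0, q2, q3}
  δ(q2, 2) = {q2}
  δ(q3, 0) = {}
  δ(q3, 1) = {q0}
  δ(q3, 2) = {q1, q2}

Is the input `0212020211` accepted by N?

rejected

Start: {q2}
read 0: {}
The reachable set is empty and stays empty for the remaining 9 symbols.
Reachable ∩ accepting = {} — empty.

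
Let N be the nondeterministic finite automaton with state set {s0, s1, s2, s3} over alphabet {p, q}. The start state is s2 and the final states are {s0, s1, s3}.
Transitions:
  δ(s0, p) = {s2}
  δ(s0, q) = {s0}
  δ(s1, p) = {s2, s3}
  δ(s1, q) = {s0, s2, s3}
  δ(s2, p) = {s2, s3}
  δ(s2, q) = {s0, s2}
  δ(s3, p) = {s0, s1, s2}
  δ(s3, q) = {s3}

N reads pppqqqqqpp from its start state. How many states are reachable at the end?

Start: {s2}
read p: {s2, s3}
read p: {s0, s1, s2, s3}
read p: {s0, s1, s2, s3}
read q: {s0, s2, s3}
read q: {s0, s2, s3}
read q: {s0, s2, s3}
read q: {s0, s2, s3}
read q: {s0, s2, s3}
read p: {s0, s1, s2, s3}
read p: {s0, s1, s2, s3}
Final reachable set {s0, s1, s2, s3} has 4 states.

4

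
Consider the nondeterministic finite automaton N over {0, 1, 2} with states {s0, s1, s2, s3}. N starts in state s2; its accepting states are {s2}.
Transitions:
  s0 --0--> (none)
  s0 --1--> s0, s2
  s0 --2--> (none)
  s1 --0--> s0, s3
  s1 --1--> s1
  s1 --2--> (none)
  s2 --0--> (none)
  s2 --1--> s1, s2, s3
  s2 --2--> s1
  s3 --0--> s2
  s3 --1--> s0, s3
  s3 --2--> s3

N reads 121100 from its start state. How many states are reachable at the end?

Start: {s2}
read 1: {s1, s2, s3}
read 2: {s1, s3}
read 1: {s0, s1, s3}
read 1: {s0, s1, s2, s3}
read 0: {s0, s2, s3}
read 0: {s2}
Final reachable set {s2} has 1 state.

1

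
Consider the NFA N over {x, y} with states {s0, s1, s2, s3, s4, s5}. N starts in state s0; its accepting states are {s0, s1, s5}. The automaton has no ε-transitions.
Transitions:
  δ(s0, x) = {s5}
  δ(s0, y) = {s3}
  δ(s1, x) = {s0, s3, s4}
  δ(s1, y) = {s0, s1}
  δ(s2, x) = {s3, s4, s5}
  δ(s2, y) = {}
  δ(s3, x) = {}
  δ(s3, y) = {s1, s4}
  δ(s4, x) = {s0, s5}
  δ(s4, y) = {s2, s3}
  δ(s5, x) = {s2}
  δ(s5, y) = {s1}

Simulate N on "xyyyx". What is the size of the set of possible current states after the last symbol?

4

Start: {s0}
read x: {s5}
read y: {s1}
read y: {s0, s1}
read y: {s0, s1, s3}
read x: {s0, s3, s4, s5}
Final reachable set {s0, s3, s4, s5} has 4 states.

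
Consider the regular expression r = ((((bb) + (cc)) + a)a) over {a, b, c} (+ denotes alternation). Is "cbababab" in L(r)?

no

No split of cbababab into u·v has (((bb)+(cc))+a) matching u and a matching v.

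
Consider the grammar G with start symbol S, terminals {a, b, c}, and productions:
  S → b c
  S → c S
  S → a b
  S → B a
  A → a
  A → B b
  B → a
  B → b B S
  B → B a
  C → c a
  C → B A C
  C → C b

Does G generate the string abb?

no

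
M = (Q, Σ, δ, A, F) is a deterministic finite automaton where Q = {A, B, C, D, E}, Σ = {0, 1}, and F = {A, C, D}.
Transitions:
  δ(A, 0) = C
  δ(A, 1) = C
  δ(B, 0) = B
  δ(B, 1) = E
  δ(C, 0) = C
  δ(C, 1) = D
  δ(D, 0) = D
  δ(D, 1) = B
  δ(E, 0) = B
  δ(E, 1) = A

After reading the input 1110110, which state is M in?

C

A --1--> C
C --1--> D
D --1--> B
B --0--> B
B --1--> E
E --1--> A
A --0--> C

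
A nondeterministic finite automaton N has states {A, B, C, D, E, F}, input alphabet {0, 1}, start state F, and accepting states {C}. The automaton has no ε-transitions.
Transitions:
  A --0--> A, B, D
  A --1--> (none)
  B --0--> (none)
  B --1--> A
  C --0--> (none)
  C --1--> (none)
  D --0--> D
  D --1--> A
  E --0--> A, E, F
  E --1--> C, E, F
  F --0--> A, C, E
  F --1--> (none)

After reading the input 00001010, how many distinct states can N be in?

Start: {F}
read 0: {A, C, E}
read 0: {A, B, D, E, F}
read 0: {A, B, C, D, E, F}
read 0: {A, B, C, D, E, F}
read 1: {A, C, E, F}
read 0: {A, B, C, D, E, F}
read 1: {A, C, E, F}
read 0: {A, B, C, D, E, F}
Final reachable set {A, B, C, D, E, F} has 6 states.

6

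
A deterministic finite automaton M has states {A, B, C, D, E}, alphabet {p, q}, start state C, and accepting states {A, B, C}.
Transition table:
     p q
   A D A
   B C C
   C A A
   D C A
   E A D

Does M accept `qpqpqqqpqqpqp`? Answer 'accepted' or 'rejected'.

C --q--> A
A --p--> D
D --q--> A
A --p--> D
D --q--> A
A --q--> A
A --q--> A
A --p--> D
D --q--> A
A --q--> A
A --p--> D
D --q--> A
A --p--> D
End in state D, which is not an accepting state.

rejected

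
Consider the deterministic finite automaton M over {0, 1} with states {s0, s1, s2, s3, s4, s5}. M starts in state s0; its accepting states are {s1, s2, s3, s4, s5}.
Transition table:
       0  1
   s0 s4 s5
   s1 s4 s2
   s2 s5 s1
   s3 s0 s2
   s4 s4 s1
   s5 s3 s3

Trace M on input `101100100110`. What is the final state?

s5

s0 --1--> s5
s5 --0--> s3
s3 --1--> s2
s2 --1--> s1
s1 --0--> s4
s4 --0--> s4
s4 --1--> s1
s1 --0--> s4
s4 --0--> s4
s4 --1--> s1
s1 --1--> s2
s2 --0--> s5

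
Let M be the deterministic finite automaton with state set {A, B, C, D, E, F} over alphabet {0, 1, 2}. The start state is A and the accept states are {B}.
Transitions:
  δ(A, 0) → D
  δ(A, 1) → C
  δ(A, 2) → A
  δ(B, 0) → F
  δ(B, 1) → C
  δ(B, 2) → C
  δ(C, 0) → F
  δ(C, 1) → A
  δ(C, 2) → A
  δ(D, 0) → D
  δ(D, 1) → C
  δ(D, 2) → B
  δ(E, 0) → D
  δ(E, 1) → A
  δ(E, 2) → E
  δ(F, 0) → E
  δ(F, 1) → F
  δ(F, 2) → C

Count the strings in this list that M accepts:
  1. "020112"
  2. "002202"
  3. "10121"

"020112": rejected
"002202": rejected
"10121": rejected

0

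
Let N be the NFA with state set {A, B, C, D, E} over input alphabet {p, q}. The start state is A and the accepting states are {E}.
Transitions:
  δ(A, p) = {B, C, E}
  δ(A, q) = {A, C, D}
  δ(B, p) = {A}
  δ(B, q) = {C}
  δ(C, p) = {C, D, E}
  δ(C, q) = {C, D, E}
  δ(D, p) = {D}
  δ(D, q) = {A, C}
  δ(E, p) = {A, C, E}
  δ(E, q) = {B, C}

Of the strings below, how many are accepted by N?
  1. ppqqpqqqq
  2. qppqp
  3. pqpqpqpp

ppqqpqqqq: accepted
qppqp: accepted
pqpqpqpp: accepted

3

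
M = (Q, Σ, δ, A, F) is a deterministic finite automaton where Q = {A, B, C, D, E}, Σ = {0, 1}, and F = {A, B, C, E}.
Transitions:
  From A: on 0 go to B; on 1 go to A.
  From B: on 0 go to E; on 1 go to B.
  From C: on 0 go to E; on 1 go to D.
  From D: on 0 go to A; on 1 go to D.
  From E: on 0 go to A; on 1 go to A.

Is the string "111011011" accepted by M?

A --1--> A
A --1--> A
A --1--> A
A --0--> B
B --1--> B
B --1--> B
B --0--> E
E --1--> A
A --1--> A
End in state A, which is an accepting state.

accepted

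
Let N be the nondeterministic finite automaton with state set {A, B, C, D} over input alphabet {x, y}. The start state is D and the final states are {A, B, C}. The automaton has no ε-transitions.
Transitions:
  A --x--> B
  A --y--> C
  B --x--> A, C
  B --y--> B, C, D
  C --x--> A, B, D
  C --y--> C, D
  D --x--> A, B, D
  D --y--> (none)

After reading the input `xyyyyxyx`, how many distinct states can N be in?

Start: {D}
read x: {A, B, D}
read y: {B, C, D}
read y: {B, C, D}
read y: {B, C, D}
read y: {B, C, D}
read x: {A, B, C, D}
read y: {B, C, D}
read x: {A, B, C, D}
Final reachable set {A, B, C, D} has 4 states.

4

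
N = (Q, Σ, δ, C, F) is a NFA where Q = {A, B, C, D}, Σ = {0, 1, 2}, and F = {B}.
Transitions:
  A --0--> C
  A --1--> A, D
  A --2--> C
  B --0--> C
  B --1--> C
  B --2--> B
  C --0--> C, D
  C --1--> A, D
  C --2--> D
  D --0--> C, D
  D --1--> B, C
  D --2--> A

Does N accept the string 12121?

rejected

Start: {C}
read 1: {A, D}
read 2: {A, C}
read 1: {A, D}
read 2: {A, C}
read 1: {A, D}
Reachable ∩ accepting = {} — empty.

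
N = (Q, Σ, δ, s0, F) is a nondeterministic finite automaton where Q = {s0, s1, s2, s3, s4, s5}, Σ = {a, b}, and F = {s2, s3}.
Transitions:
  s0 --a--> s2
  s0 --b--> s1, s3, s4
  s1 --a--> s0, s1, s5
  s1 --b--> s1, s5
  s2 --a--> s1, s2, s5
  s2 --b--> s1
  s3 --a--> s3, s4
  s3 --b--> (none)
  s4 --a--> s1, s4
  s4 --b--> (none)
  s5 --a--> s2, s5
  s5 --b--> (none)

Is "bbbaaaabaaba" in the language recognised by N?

Start: {s0}
read b: {s1, s3, s4}
read b: {s1, s5}
read b: {s1, s5}
read a: {s0, s1, s2, s5}
read a: {s0, s1, s2, s5}
read a: {s0, s1, s2, s5}
read a: {s0, s1, s2, s5}
read b: {s1, s3, s4, s5}
read a: {s0, s1, s2, s3, s4, s5}
read a: {s0, s1, s2, s3, s4, s5}
read b: {s1, s3, s4, s5}
read a: {s0, s1, s2, s3, s4, s5}
Reachable ∩ accepting = {s2, s3} — nonempty.

accepted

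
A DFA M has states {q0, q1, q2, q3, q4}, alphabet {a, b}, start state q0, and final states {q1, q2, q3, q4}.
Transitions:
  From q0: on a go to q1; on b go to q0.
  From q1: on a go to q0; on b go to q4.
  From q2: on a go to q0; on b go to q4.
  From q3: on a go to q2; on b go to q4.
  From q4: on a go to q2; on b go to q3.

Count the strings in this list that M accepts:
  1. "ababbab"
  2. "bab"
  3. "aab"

"ababbab": accepted
"bab": accepted
"aab": rejected

2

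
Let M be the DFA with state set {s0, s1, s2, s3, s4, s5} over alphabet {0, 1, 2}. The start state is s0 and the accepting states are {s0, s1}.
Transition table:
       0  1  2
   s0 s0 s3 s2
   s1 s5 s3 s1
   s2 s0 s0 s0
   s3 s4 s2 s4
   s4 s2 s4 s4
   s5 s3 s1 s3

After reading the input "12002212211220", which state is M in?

s0 --1--> s3
s3 --2--> s4
s4 --0--> s2
s2 --0--> s0
s0 --2--> s2
s2 --2--> s0
s0 --1--> s3
s3 --2--> s4
s4 --2--> s4
s4 --1--> s4
s4 --1--> s4
s4 --2--> s4
s4 --2--> s4
s4 --0--> s2

s2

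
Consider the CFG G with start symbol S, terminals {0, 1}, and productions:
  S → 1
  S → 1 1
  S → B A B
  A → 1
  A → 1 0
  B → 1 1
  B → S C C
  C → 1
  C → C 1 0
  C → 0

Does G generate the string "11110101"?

yes

S ⇒ BAB ⇒ 11AB ⇒ 111B ⇒ 111SCC ⇒ 1111CC ⇒ 1111C10C ⇒ 1111010C ⇒ 11110101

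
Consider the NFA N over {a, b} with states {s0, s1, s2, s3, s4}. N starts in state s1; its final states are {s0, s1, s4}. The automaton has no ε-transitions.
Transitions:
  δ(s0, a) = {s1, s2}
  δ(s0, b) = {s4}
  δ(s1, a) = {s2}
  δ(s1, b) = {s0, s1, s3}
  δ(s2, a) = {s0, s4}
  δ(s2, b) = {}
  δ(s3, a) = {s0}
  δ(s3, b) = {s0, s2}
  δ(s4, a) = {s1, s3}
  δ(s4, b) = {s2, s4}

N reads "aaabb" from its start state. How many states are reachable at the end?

Start: {s1}
read a: {s2}
read a: {s0, s4}
read a: {s1, s2, s3}
read b: {s0, s1, s2, s3}
read b: {s0, s1, s2, s3, s4}
Final reachable set {s0, s1, s2, s3, s4} has 5 states.

5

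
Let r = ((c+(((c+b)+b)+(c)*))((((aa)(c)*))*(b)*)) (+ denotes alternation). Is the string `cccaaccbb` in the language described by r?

Split as ccc·aaccbb: (c+(((c+b)+b)+(c)*)) matches ccc and ((((aa)(c)*))*(b)*) matches aaccbb.

yes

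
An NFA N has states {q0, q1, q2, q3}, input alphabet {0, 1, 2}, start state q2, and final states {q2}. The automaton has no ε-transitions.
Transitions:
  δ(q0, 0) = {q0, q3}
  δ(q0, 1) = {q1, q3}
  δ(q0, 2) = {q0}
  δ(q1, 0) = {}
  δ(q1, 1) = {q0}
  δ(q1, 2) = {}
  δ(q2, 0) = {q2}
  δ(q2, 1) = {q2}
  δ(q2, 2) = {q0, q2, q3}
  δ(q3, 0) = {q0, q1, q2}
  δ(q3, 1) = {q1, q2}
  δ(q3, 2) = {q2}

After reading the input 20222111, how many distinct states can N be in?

Start: {q2}
read 2: {q0, q2, q3}
read 0: {q0, q1, q2, q3}
read 2: {q0, q2, q3}
read 2: {q0, q2, q3}
read 2: {q0, q2, q3}
read 1: {q1, q2, q3}
read 1: {q0, q1, q2}
read 1: {q0, q1, q2, q3}
Final reachable set {q0, q1, q2, q3} has 4 states.

4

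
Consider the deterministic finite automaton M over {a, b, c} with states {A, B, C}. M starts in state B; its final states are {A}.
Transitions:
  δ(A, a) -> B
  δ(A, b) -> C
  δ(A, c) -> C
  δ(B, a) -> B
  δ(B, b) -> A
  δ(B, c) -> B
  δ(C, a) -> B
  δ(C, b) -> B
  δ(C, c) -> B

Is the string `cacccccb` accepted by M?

accepted

B --c--> B
B --a--> B
B --c--> B
B --c--> B
B --c--> B
B --c--> B
B --c--> B
B --b--> A
End in state A, which is an accepting state.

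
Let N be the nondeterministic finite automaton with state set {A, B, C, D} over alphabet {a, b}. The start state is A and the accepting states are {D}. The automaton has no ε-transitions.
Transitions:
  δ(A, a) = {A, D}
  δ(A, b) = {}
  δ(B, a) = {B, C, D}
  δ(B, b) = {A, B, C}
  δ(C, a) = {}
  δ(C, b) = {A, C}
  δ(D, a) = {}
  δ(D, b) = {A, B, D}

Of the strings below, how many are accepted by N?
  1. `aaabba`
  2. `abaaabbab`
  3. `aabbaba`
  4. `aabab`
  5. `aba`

`aaabba`: accepted
`abaaabbab`: accepted
`aabbaba`: accepted
`aabab`: accepted
`aba`: accepted

5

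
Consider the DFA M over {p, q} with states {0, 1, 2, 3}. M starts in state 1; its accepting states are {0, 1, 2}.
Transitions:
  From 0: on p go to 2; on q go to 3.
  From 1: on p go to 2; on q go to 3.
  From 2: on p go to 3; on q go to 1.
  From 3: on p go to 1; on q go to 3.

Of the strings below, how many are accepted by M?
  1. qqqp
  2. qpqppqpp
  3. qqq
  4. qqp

2

qqqp: accepted
qpqppqpp: rejected
qqq: rejected
qqp: accepted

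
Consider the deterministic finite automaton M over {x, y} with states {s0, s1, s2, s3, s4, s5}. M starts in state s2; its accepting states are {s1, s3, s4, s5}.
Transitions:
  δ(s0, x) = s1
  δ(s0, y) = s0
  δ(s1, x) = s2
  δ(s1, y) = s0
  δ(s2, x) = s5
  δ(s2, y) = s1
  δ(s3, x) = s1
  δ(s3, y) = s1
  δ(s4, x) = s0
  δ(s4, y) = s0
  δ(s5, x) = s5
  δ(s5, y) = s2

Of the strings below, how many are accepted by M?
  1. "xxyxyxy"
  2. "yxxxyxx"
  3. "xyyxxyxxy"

1

"xxyxyxy": rejected
"yxxxyxx": accepted
"xyyxxyxxy": rejected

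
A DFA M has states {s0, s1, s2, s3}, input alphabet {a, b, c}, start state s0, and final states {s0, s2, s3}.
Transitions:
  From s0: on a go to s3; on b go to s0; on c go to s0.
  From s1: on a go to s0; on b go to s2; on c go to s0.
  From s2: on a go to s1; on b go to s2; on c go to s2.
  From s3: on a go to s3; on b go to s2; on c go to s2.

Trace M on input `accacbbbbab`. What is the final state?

s2

s0 --a--> s3
s3 --c--> s2
s2 --c--> s2
s2 --a--> s1
s1 --c--> s0
s0 --b--> s0
s0 --b--> s0
s0 --b--> s0
s0 --b--> s0
s0 --a--> s3
s3 --b--> s2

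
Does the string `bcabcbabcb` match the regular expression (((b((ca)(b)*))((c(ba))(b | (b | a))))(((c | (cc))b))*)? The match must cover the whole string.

Split as bcabcbab·cb: ((b((ca)(b)*))((c(ba))(b|(b|a)))) matches bcabcbab and (((c|(cc))b))* matches cb.

yes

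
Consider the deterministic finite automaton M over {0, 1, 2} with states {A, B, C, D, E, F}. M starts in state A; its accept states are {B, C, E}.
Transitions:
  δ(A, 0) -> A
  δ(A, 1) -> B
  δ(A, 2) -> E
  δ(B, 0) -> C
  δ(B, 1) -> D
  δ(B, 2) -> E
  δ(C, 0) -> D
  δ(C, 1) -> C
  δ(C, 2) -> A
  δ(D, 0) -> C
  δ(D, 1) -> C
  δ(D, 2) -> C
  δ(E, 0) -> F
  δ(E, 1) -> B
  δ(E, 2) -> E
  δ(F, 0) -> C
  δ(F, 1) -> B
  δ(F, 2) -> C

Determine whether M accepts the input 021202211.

A --0--> A
A --2--> E
E --1--> B
B --2--> E
E --0--> F
F --2--> C
C --2--> A
A --1--> B
B --1--> D
End in state D, which is not an accepting state.

rejected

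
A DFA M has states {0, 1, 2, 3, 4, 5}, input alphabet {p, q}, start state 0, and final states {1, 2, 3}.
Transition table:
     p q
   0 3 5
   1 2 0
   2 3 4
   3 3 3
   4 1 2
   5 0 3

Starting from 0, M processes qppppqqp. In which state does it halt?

3

0 --q--> 5
5 --p--> 0
0 --p--> 3
3 --p--> 3
3 --p--> 3
3 --q--> 3
3 --q--> 3
3 --p--> 3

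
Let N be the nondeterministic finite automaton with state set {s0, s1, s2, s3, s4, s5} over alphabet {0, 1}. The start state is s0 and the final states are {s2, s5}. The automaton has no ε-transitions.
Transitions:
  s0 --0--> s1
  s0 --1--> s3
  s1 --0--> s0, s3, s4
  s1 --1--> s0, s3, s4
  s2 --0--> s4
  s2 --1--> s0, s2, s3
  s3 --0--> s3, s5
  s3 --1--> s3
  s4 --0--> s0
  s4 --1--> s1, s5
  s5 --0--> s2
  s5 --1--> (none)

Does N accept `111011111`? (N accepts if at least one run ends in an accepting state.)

Start: {s0}
read 1: {s3}
read 1: {s3}
read 1: {s3}
read 0: {s3, s5}
read 1: {s3}
read 1: {s3}
read 1: {s3}
read 1: {s3}
read 1: {s3}
Reachable ∩ accepting = {} — empty.

rejected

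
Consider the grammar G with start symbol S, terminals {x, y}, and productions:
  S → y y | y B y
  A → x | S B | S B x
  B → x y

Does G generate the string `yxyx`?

no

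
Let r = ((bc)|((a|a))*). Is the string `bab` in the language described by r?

Neither (bc) nor ((a|a))* matches bab.

no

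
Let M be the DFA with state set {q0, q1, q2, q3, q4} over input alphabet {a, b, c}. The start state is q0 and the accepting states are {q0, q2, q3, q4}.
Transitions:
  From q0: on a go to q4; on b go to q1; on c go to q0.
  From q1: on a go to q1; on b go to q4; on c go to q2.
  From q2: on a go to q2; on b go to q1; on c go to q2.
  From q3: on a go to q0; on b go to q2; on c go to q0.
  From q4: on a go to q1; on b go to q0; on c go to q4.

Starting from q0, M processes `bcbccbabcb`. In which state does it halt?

q0

q0 --b--> q1
q1 --c--> q2
q2 --b--> q1
q1 --c--> q2
q2 --c--> q2
q2 --b--> q1
q1 --a--> q1
q1 --b--> q4
q4 --c--> q4
q4 --b--> q0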